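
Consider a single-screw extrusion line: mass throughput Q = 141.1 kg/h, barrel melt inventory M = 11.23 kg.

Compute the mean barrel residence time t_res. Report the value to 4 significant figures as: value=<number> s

value=286.5 s

Q_s = Q / 3600 = 141.1 / 3600 = 0.0391944 kg/s
t_res = M / Q_s = 11.23 / 0.0391944 = 286.52 s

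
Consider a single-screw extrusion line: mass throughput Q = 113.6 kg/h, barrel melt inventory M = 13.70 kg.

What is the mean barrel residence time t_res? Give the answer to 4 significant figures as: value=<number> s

value=434.2 s

Q_s = Q / 3600 = 113.6 / 3600 = 0.0315556 kg/s
t_res = M / Q_s = 13.70 / 0.0315556 = 434.155 s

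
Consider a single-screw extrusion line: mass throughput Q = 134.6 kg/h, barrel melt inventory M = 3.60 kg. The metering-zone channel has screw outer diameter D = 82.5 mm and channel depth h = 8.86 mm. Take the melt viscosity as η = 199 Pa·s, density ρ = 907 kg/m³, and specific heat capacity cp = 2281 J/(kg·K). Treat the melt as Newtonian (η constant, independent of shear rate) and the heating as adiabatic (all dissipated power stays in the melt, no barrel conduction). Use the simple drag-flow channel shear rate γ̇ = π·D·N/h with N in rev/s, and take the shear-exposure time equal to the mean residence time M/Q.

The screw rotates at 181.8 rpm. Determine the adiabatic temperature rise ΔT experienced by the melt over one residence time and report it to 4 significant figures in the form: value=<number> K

value=72.76 K

Convert throughput: Q = 134.6 kg/h = 134.6/3600 = 0.0373889 kg/s
Mean residence time: t_res = M/Q_s = 3.60 kg / 0.0373889 kg/s = 96.2853 s
Geometry in metres: D = 82.5 mm → 0.0825 m, h = 8.86 mm → 0.00886 m; screw speed N = 181.8 rpm = 3.03 rev/s
γ̇ = π D N / h = (π)(0.0825)(3.03) / 0.00886 = 88.6365 s⁻¹
ΔT = η·γ̇²·t_res / (ρ·cp) = 199 · (88.6365)² · 96.2853 / (907 · 2281) = 72.7622 K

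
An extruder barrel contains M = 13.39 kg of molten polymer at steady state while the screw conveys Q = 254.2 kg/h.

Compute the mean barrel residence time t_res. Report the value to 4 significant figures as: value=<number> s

Q_s = Q / 3600 = 254.2 / 3600 = 0.0706111 kg/s
t_res = M / Q_s = 13.39 / 0.0706111 = 189.63 s

value=189.6 s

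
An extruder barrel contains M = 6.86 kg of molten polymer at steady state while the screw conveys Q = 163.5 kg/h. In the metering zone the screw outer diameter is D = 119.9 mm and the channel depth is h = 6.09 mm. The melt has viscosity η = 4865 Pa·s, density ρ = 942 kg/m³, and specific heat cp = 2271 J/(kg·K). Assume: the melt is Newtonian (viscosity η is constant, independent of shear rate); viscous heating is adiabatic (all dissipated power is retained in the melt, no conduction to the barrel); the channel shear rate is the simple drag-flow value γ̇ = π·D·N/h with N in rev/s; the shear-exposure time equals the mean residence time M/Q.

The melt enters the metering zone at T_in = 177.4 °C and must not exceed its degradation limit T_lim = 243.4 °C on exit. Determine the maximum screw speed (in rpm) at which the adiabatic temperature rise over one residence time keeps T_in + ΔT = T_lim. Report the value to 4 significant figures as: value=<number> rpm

Throughput in SI: Q_s = 163.5 kg/h ÷ 3600 s/h = 0.0454167 kg/s
Mean residence time: t_res = M/Q_s = 6.86 kg / 0.0454167 kg/s = 151.046 s
Geometry in SI: D = 119.9 mm → 0.1199 m, h = 6.09 mm → 0.00609 m
Allowable rise: ΔT_a = T_lim − T_in = 243.4 − 177.4 = 66 K
γ̇_max² = ΔT_a·ρ·cp / (η·t_res) = [66 × 942 × 2271] / [4865 × 151.046] = 192.141 s⁻²
Take the square root: γ̇_max = √(192.141) = 13.8615 s⁻¹
N_max = γ̇_max·h / (π·D) = 13.8615 · 0.00609 / (π · 0.1199) = 0.224109 rev/s = 13.4465 rpm

value=13.45 rpm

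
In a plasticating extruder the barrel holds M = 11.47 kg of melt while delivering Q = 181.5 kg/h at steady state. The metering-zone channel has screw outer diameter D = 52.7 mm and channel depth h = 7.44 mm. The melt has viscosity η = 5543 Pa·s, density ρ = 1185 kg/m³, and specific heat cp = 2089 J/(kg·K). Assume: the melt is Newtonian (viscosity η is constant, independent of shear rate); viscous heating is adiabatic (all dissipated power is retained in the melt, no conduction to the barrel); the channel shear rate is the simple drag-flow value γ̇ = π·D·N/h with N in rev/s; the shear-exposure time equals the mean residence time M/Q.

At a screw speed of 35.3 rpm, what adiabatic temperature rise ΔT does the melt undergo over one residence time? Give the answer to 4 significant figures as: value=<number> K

Convert throughput: Q = 181.5 kg/h = 181.5/3600 = 0.0504167 kg/s
Mean residence time: t_res = M/Q_s = 11.47 kg / 0.0504167 kg/s = 227.504 s
Convert to SI: D = 0.0527 m, h = 0.00744 m, N = 35.3/60 = 0.588333 rev/s
γ̇ = π D N / h = (π)(0.0527)(0.588333) / 0.00744 = 13.0922 s⁻¹
Adiabatic rise: ΔT = η γ̇² t_res / (ρ cp) = 5543·(13.0922)²·227.504 / (1185·2089) = 87.3171 K

value=87.32 K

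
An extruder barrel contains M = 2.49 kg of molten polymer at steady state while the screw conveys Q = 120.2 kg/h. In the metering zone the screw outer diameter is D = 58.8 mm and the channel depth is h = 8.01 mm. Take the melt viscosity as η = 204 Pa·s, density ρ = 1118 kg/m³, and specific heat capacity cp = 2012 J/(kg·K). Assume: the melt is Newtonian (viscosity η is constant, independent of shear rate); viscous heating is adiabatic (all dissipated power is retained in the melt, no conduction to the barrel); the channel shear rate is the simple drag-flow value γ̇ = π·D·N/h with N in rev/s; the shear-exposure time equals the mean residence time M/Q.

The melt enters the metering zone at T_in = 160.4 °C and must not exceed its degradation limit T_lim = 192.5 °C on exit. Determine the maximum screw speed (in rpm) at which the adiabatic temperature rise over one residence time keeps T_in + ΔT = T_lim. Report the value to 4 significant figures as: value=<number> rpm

value=179.2 rpm

Q_s = Q / 3600 = 120.2 / 3600 = 0.0333889 kg/s
t_res = M / Q_s = 2.49 / 0.0333889 = 74.5757 s
Convert to metres: D = 0.0588 m, h = 0.00801 m
Allowable rise: ΔT_a = T_lim − T_in = 192.5 − 160.4 = 32.1 K
γ̇_max² = ΔT_a·ρ·cp/(η·t_res) = 32.1·1118·2012/(204·74.5757) = 4746.21 s⁻²
Take the square root: γ̇_max = √(4746.21) = 68.8928 s⁻¹
N_max = γ̇_max·h / (π·D) = 68.8928 · 0.00801 / (π · 0.0588) = 2.9873 rev/s = 179.238 rpm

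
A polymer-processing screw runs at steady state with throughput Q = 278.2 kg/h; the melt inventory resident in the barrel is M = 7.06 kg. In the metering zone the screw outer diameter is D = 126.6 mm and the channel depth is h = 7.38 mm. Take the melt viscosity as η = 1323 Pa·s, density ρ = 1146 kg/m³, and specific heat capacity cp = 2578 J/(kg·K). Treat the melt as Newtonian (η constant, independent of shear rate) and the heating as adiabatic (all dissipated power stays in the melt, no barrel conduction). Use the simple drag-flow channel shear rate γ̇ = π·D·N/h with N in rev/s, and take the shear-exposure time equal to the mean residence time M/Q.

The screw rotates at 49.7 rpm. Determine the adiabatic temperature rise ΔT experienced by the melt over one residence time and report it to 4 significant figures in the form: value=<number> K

Convert throughput: Q = 278.2 kg/h = 278.2/3600 = 0.0772778 kg/s
t_res = M / Q_s = 7.06 ÷ 0.0772778 = 91.3587 s
Geometry in metres: D = 126.6 mm → 0.1266 m, h = 7.38 mm → 0.00738 m; screw speed N = 49.7 rpm = 0.828333 rev/s
Shear rate: γ̇ = πDN/h = π·0.1266·0.828333/0.00738 = 44.6408 s⁻¹
ΔT = η·γ̇²·t_res / (ρ·cp) = 1323 · (44.6408)² · 91.3587 / (1146 · 2578) = 81.5281 K

value=81.53 K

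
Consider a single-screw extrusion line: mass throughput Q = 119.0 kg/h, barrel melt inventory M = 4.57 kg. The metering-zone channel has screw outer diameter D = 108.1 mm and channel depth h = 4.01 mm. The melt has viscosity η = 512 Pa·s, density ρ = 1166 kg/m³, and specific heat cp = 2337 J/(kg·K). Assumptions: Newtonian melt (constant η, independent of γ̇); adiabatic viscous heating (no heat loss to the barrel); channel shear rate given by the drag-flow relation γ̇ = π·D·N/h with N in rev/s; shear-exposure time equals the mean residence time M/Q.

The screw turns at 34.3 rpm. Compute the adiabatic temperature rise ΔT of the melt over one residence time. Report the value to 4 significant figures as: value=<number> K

value=60.89 K

Throughput in SI: Q_s = 119.0 kg/h ÷ 3600 s/h = 0.0330556 kg/s
t_res = M / Q_s = 4.57 ÷ 0.0330556 = 138.252 s
Geometry in metres: D = 108.1 mm → 0.1081 m, h = 4.01 mm → 0.00401 m; screw speed N = 34.3 rpm = 0.571667 rev/s
Shear rate: γ̇ = πDN/h = π·0.1081·0.571667/0.00401 = 48.4143 s⁻¹
Adiabatic rise: ΔT = η γ̇² t_res / (ρ cp) = 512·(48.4143)²·138.252 / (1166·2337) = 60.8881 K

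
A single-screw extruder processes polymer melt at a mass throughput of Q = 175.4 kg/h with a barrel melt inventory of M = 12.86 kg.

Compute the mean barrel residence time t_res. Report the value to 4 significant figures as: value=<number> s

Throughput in SI: Q_s = 175.4 kg/h ÷ 3600 s/h = 0.0487222 kg/s
Mean residence time: t_res = M/Q_s = 12.86 kg / 0.0487222 kg/s = 263.945 s

value=263.9 s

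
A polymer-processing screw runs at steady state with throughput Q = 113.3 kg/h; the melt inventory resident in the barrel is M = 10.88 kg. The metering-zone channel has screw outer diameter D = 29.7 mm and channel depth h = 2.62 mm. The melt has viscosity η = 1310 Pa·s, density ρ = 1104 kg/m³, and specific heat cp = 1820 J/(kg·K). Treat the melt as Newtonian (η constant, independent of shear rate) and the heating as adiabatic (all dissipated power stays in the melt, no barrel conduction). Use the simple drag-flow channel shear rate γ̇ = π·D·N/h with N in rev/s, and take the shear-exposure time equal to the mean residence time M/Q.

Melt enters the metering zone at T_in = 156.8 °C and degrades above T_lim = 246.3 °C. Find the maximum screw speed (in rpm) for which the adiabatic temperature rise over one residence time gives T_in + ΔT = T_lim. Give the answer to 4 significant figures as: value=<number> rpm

Throughput in SI: Q_s = 113.3 kg/h ÷ 3600 s/h = 0.0314722 kg/s
Mean residence time: t_res = M/Q_s = 10.88 kg / 0.0314722 kg/s = 345.702 s
D = 29.7 mm = 0.0297 m;  h = 2.62 mm = 0.00262 m
Allowable rise: ΔT_a = T_lim − T_in = 246.3 − 156.8 = 89.5 K
γ̇_max² = ΔT_a·ρ·cp / (η·t_res) = [89.5 × 1104 × 1820] / [1310 × 345.702] = 397.092 s⁻²
Take the square root: γ̇_max = √(397.092) = 19.9272 s⁻¹
Solve γ̇ = πDN/h for N: N_max = γ̇_max·h/(π·D) = 19.9272 × 0.00262 / (π × 0.0297) = 0.559552 rev/s = 33.5731 rpm

value=33.57 rpm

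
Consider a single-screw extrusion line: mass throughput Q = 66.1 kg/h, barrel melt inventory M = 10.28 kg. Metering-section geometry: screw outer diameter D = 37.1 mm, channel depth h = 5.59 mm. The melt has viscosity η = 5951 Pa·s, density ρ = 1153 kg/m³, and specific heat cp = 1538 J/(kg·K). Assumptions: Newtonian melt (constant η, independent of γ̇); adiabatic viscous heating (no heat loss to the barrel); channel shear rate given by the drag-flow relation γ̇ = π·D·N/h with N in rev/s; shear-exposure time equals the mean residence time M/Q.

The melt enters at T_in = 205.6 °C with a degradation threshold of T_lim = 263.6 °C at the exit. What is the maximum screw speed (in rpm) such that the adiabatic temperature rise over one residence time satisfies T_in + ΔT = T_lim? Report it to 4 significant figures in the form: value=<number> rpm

value=15.99 rpm

Q_s = Q / 3600 = 66.1 / 3600 = 0.0183611 kg/s
t_res = M / Q_s = 10.28 / 0.0183611 = 559.879 s
D = 37.1 mm = 0.0371 m;  h = 5.59 mm = 0.00559 m
ΔT_a = T_lim − T_in = 263.6 − 205.6 = 58 K
Invert ΔT = ηγ̇²t_res/(ρcp) for γ̇: γ̇_max² = ΔT_a ρ cp / (η t_res) = 58·1153·1538 / (5951·559.879) = 30.8695 s⁻²
γ̇_max = √30.8695 = 5.55603 s⁻¹
N_max = γ̇_max·h / (π·D) = 5.55603 · 0.00559 / (π · 0.0371) = 0.266473 rev/s = 15.9884 rpm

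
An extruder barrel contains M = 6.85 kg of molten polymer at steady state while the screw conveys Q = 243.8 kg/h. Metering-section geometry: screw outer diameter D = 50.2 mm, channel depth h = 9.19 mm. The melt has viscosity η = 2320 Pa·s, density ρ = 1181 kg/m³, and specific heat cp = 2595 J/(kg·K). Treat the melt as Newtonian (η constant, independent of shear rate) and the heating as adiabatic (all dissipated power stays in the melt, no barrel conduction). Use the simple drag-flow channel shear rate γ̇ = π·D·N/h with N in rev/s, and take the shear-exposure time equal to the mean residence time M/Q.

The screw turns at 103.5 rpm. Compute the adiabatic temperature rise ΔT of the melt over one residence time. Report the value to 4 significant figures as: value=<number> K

Convert throughput: Q = 243.8 kg/h = 243.8/3600 = 0.0677222 kg/s
t_res = M / Q_s = 6.85 ÷ 0.0677222 = 101.148 s
Geometry in metres: D = 50.2 mm → 0.0502 m, h = 9.19 mm → 0.00919 m; screw speed N = 103.5 rpm = 1.725 rev/s
Shear rate: γ̇ = πDN/h = π·0.0502·1.725/0.00919 = 29.6024 s⁻¹
ΔT = η·γ̇²·t_res / (ρ·cp) = 2320 · (29.6024)² · 101.148 / (1181 · 2595) = 67.0988 K

value=67.10 K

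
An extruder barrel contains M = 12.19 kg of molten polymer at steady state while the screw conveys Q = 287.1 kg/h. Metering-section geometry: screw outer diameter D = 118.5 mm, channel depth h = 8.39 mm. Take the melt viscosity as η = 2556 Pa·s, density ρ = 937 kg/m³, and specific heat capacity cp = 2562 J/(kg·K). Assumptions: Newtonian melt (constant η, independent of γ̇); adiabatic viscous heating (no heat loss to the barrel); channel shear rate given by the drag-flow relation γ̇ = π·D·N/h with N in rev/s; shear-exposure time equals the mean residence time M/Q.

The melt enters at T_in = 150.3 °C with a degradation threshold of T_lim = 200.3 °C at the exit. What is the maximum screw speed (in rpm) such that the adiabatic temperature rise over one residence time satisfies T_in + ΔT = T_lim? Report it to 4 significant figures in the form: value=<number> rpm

value=23.70 rpm

Convert throughput: Q = 287.1 kg/h = 287.1/3600 = 0.07975 kg/s
t_res = M / Q_s = 12.19 ÷ 0.07975 = 152.853 s
Geometry in SI: D = 118.5 mm → 0.1185 m, h = 8.39 mm → 0.00839 m
Allowable rise: ΔT_a = T_lim − T_in = 200.3 − 150.3 = 50 K
Invert ΔT = ηγ̇²t_res/(ρcp) for γ̇: γ̇_max² = ΔT_a ρ cp / (η t_res) = 50·937·2562 / (2556·152.853) = 307.224 s⁻²
γ̇_max = √307.224 = 17.5278 s⁻¹
N_max = γ̇_max h / (πD) = 17.5278·0.00839/(π·0.1185) = 0.395022 rev/s → ×60 = 23.7013 rpm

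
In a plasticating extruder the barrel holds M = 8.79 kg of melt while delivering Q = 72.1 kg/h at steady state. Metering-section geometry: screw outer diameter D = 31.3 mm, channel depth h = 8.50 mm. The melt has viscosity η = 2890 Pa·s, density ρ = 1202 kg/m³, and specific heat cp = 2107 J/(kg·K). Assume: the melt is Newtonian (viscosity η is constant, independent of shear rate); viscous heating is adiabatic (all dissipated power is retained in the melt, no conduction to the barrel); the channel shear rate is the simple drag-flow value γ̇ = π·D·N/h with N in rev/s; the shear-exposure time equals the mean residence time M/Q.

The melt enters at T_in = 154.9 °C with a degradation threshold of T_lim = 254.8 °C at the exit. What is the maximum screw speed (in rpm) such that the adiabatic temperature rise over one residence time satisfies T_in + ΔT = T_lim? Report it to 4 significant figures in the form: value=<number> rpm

value=73.25 rpm

Q_s = Q / 3600 = 72.1 / 3600 = 0.0200278 kg/s
t_res = M / Q_s = 8.79 ÷ 0.0200278 = 438.89 s
D = 31.3 mm = 0.0313 m;  h = 8.50 mm = 0.0085 m
ΔT_a = T_lim − T_in = 254.8 − 154.9 = 99.9 K
Invert ΔT = ηγ̇²t_res/(ρcp) for γ̇: γ̇_max² = ΔT_a ρ cp / (η t_res) = 99.9·1202·2107 / (2890·438.89) = 199.471 s⁻²
γ̇_max = sqrt(199.471) = 14.1234 s⁻¹
N_max = γ̇_max h / (πD) = 14.1234·0.0085/(π·0.0313) = 1.22086 rev/s → ×60 = 73.2515 rpm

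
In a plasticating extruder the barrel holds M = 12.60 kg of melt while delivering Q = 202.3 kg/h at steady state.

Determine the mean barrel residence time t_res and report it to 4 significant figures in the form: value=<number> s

value=224.2 s

Q_s = Q / 3600 = 202.3 / 3600 = 0.0561944 kg/s
t_res = M / Q_s = 12.60 / 0.0561944 = 224.221 s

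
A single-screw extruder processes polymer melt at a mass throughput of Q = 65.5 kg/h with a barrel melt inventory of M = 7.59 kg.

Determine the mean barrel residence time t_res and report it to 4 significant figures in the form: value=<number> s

value=417.2 s

Q_s = Q / 3600 = 65.5 / 3600 = 0.0181944 kg/s
t_res = M / Q_s = 7.59 / 0.0181944 = 417.16 s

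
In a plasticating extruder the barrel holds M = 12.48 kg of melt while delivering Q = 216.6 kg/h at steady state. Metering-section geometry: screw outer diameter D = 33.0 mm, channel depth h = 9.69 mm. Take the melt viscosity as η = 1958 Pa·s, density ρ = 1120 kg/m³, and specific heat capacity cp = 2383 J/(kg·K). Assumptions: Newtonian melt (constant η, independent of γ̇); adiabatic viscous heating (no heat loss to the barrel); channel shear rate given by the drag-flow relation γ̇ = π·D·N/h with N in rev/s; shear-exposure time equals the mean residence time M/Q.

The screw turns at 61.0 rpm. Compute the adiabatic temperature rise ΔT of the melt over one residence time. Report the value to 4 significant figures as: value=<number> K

value=18.00 K

Convert throughput: Q = 216.6 kg/h = 216.6/3600 = 0.0601667 kg/s
Mean residence time: t_res = M/Q_s = 12.48 kg / 0.0601667 kg/s = 207.424 s
Geometry in metres: D = 33.0 mm → 0.033 m, h = 9.69 mm → 0.00969 m; screw speed N = 61.0 rpm = 1.01667 rev/s
Shear rate: γ̇ = πDN/h = π·0.033·1.01667/0.00969 = 10.8772 s⁻¹
Adiabatic rise: ΔT = η γ̇² t_res / (ρ cp) = 1958·(10.8772)²·207.424 / (1120·2383) = 18.0039 K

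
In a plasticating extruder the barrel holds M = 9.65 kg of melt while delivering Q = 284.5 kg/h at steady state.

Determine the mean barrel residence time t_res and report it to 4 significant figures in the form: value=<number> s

Convert throughput: Q = 284.5 kg/h = 284.5/3600 = 0.0790278 kg/s
t_res = M / Q_s = 9.65 / 0.0790278 = 122.109 s

value=122.1 s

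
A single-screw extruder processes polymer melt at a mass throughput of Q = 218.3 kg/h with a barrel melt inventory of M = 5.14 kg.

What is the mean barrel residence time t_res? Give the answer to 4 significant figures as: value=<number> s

Convert throughput: Q = 218.3 kg/h = 218.3/3600 = 0.0606389 kg/s
t_res = M / Q_s = 5.14 ÷ 0.0606389 = 84.7641 s

value=84.76 s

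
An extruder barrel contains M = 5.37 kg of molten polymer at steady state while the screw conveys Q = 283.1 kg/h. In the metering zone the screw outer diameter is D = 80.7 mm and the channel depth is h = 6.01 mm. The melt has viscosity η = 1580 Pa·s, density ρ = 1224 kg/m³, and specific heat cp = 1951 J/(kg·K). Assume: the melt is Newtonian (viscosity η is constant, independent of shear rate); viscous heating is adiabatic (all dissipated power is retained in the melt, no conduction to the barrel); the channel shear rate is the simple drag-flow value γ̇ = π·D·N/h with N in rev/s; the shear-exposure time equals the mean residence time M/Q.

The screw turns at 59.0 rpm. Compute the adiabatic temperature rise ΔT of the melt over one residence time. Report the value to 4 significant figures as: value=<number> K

value=77.74 K

Q_s = Q / 3600 = 283.1 / 3600 = 0.0786389 kg/s
t_res = M / Q_s = 5.37 ÷ 0.0786389 = 68.2868 s
D = 80.7 mm = 0.0807 m;  h = 6.01 mm = 0.00601 m;  N = 59.0 rpm / 60 = 0.983333 rev/s
γ̇ = π D N / h = (π)(0.0807)(0.983333) / 0.00601 = 41.481 s⁻¹
ΔT = η·γ̇²·t_res / (ρ·cp) = 1580 · (41.481)² · 68.2868 / (1224 · 1951) = 77.7418 K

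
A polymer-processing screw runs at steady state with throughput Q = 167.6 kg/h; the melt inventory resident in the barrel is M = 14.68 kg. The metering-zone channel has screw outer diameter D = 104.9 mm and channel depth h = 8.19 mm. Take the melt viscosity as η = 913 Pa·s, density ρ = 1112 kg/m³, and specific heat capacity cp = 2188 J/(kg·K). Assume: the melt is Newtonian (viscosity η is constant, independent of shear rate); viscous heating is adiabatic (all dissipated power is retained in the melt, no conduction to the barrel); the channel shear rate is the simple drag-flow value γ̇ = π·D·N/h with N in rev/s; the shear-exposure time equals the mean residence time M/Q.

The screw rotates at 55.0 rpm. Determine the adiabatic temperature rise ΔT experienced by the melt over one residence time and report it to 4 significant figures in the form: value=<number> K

Throughput in SI: Q_s = 167.6 kg/h ÷ 3600 s/h = 0.0465556 kg/s
t_res = M / Q_s = 14.68 / 0.0465556 = 315.322 s
D = 104.9 mm = 0.1049 m;  h = 8.19 mm = 0.00819 m;  N = 55.0 rpm / 60 = 0.916667 rev/s
γ̇ = π D N / h = (π)(0.1049)(0.916667) / 0.00819 = 36.8853 s⁻¹
Adiabatic rise: ΔT = η γ̇² t_res / (ρ cp) = 913·(36.8853)²·315.322 / (1112·2188) = 160.983 K

value=161.0 K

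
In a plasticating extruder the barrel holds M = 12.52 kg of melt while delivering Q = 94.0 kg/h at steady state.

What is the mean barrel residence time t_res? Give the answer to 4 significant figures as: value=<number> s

value=479.5 s

Throughput in SI: Q_s = 94.0 kg/h ÷ 3600 s/h = 0.0261111 kg/s
t_res = M / Q_s = 12.52 ÷ 0.0261111 = 479.489 s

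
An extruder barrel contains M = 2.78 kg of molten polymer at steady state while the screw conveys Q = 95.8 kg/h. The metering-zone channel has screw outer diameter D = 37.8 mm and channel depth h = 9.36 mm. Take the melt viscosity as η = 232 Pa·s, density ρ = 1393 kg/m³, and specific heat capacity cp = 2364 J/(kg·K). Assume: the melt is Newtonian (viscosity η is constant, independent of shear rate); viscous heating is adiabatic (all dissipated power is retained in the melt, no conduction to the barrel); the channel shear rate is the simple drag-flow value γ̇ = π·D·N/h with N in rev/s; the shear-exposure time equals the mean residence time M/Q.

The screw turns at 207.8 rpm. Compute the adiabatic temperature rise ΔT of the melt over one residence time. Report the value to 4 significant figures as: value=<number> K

value=14.21 K

Convert throughput: Q = 95.8 kg/h = 95.8/3600 = 0.0266111 kg/s
Mean residence time: t_res = M/Q_s = 2.78 kg / 0.0266111 kg/s = 104.468 s
Convert to SI: D = 0.0378 m, h = 0.00936 m, N = 207.8/60 = 3.46333 rev/s
Shear rate: γ̇ = πDN/h = π·0.0378·3.46333/0.00936 = 43.94 s⁻¹
ΔT = η·γ̇²·t_res / (ρ·cp) = 232 · (43.94)² · 104.468 / (1393 · 2364) = 14.2099 K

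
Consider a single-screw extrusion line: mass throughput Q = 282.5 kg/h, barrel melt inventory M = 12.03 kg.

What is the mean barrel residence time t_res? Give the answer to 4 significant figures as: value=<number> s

Throughput in SI: Q_s = 282.5 kg/h ÷ 3600 s/h = 0.0784722 kg/s
t_res = M / Q_s = 12.03 ÷ 0.0784722 = 153.303 s

value=153.3 s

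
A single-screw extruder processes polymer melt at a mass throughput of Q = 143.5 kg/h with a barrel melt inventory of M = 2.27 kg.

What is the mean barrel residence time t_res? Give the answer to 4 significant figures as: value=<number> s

value=56.95 s

Q_s = Q / 3600 = 143.5 / 3600 = 0.0398611 kg/s
Mean residence time: t_res = M/Q_s = 2.27 kg / 0.0398611 kg/s = 56.9477 s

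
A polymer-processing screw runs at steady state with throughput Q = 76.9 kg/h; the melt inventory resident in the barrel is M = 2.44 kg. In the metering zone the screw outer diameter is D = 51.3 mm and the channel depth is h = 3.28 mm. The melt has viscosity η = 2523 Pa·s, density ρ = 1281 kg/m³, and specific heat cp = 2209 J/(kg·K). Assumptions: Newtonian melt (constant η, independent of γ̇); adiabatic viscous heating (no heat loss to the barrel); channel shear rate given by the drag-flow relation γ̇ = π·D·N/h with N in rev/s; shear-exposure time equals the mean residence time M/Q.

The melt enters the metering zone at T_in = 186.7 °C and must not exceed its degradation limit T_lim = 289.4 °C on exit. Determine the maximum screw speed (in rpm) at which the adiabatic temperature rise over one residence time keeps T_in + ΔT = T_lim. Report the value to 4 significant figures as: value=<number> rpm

Convert throughput: Q = 76.9 kg/h = 76.9/3600 = 0.0213611 kg/s
t_res = M / Q_s = 2.44 ÷ 0.0213611 = 114.226 s
Convert to metres: D = 0.0513 m, h = 0.00328 m
ΔT_a = T_lim − T_in = 289.4 − 186.7 = 102.7 K
γ̇_max² = ΔT_a·ρ·cp / (η·t_res) = [102.7 × 1281 × 2209] / [2523 × 114.226] = 1008.4 s⁻²
Take the square root: γ̇_max = √(1008.4) = 31.7553 s⁻¹
N_max = γ̇_max·h / (π·D) = 31.7553 · 0.00328 / (π · 0.0513) = 0.646283 rev/s = 38.777 rpm

value=38.78 rpm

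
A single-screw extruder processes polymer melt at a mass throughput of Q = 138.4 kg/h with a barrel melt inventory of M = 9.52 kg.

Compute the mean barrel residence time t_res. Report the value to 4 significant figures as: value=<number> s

value=247.6 s

Throughput in SI: Q_s = 138.4 kg/h ÷ 3600 s/h = 0.0384444 kg/s
t_res = M / Q_s = 9.52 / 0.0384444 = 247.63 s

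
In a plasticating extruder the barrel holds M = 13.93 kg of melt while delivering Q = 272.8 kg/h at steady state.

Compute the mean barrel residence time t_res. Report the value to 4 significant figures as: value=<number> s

value=183.8 s

Q_s = Q / 3600 = 272.8 / 3600 = 0.0757778 kg/s
t_res = M / Q_s = 13.93 / 0.0757778 = 183.827 s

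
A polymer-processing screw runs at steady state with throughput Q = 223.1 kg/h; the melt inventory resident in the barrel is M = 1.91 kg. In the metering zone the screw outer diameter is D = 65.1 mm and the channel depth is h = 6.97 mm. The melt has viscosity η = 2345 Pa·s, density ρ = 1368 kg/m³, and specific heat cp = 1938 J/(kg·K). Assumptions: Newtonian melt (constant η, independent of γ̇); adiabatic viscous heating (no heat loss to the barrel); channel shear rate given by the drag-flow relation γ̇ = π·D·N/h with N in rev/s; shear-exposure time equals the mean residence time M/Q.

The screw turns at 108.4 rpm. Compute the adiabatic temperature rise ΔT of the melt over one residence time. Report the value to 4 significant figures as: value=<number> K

value=76.61 K

Throughput in SI: Q_s = 223.1 kg/h ÷ 3600 s/h = 0.0619722 kg/s
t_res = M / Q_s = 1.91 / 0.0619722 = 30.8203 s
Convert to SI: D = 0.0651 m, h = 0.00697 m, N = 108.4/60 = 1.80667 rev/s
γ̇ = π·D·N / h = π · 0.0651 · 1.80667 / 0.00697 = 53.0122 s⁻¹
ΔT = η·γ̇²·t_res/(ρ·cp) = [2345 × 53.0122² × 30.8203] / [1368 × 1938] = 76.6111 K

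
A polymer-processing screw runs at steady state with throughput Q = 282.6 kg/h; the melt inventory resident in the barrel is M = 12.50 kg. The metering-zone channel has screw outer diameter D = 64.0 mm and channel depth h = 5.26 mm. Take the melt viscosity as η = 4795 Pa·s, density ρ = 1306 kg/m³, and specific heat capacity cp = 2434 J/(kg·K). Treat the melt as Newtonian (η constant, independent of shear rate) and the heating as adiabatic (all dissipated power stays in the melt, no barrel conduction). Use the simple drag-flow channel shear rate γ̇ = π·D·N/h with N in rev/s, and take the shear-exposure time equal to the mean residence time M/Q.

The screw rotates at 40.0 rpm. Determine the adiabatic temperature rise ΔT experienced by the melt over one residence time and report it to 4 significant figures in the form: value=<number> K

value=156.0 K

Throughput in SI: Q_s = 282.6 kg/h ÷ 3600 s/h = 0.0785 kg/s
t_res = M / Q_s = 12.50 / 0.0785 = 159.236 s
D = 64.0 mm = 0.064 m;  h = 5.26 mm = 0.00526 m;  N = 40.0 rpm / 60 = 0.666667 rev/s
Shear rate: γ̇ = πDN/h = π·0.064·0.666667/0.00526 = 25.4831 s⁻¹
Adiabatic rise: ΔT = η γ̇² t_res / (ρ cp) = 4795·(25.4831)²·159.236 / (1306·2434) = 155.981 K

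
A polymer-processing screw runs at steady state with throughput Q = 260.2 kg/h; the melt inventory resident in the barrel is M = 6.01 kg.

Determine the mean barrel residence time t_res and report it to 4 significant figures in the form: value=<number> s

Convert throughput: Q = 260.2 kg/h = 260.2/3600 = 0.0722778 kg/s
t_res = M / Q_s = 6.01 / 0.0722778 = 83.1514 s

value=83.15 s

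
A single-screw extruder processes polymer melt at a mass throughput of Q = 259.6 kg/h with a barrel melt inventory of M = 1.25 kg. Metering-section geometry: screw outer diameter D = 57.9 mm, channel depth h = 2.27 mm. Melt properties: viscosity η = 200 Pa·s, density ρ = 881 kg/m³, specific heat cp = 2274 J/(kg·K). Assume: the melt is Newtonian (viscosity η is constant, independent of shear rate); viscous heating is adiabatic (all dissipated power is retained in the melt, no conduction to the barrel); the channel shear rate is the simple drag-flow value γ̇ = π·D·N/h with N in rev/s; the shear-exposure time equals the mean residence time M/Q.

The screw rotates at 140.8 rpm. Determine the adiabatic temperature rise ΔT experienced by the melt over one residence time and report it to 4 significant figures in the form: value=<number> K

value=61.19 K

Convert throughput: Q = 259.6 kg/h = 259.6/3600 = 0.0721111 kg/s
t_res = M / Q_s = 1.25 ÷ 0.0721111 = 17.3344 s
D = 57.9 mm = 0.0579 m;  h = 2.27 mm = 0.00227 m;  N = 140.8 rpm / 60 = 2.34667 rev/s
γ̇ = π D N / h = (π)(0.0579)(2.34667) / 0.00227 = 188.042 s⁻¹
Adiabatic rise: ΔT = η γ̇² t_res / (ρ cp) = 200·(188.042)²·17.3344 / (881·2274) = 61.1899 K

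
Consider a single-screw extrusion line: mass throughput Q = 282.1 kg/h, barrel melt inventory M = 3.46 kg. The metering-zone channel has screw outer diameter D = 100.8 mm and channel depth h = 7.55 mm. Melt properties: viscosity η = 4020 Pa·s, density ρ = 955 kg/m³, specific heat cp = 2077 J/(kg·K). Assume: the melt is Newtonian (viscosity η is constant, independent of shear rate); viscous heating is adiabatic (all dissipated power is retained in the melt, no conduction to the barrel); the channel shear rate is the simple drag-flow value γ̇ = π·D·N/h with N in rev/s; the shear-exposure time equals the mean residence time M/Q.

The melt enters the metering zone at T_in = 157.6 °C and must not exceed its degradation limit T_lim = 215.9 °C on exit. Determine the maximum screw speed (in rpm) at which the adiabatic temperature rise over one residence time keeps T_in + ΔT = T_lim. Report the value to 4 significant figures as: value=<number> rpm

Q_s = Q / 3600 = 282.1 / 3600 = 0.0783611 kg/s
t_res = M / Q_s = 3.46 ÷ 0.0783611 = 44.1546 s
Geometry in SI: D = 100.8 mm → 0.1008 m, h = 7.55 mm → 0.00755 m
Allowable rise: ΔT_a = T_lim − T_in = 215.9 − 157.6 = 58.3 K
γ̇_max² = ΔT_a·ρ·cp / (η·t_res) = [58.3 × 955 × 2077] / [4020 × 44.1546] = 651.489 s⁻²
Take the square root: γ̇_max = √(651.489) = 25.5243 s⁻¹
N_max = γ̇_max·h / (π·D) = 25.5243 · 0.00755 / (π · 0.1008) = 0.608541 rev/s = 36.5125 rpm

value=36.51 rpm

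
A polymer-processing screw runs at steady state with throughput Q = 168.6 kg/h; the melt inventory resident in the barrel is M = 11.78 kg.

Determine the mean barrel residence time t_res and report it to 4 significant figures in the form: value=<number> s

value=251.5 s

Throughput in SI: Q_s = 168.6 kg/h ÷ 3600 s/h = 0.0468333 kg/s
t_res = M / Q_s = 11.78 ÷ 0.0468333 = 251.53 s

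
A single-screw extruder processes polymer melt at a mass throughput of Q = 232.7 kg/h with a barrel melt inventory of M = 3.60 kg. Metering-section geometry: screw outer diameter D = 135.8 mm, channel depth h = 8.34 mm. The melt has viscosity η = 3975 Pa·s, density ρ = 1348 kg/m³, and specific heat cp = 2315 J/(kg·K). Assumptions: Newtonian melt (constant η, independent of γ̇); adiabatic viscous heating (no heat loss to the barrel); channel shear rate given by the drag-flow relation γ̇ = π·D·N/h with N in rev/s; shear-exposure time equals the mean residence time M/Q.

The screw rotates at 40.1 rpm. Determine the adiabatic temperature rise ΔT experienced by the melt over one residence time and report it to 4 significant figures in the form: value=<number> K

Q_s = Q / 3600 = 232.7 / 3600 = 0.0646389 kg/s
Mean residence time: t_res = M/Q_s = 3.60 kg / 0.0646389 kg/s = 55.694 s
D = 135.8 mm = 0.1358 m;  h = 8.34 mm = 0.00834 m;  N = 40.1 rpm / 60 = 0.668333 rev/s
γ̇ = π·D·N / h = π · 0.1358 · 0.668333 / 0.00834 = 34.1882 s⁻¹
Adiabatic rise: ΔT = η γ̇² t_res / (ρ cp) = 3975·(34.1882)²·55.694 / (1348·2315) = 82.9198 K

value=82.92 K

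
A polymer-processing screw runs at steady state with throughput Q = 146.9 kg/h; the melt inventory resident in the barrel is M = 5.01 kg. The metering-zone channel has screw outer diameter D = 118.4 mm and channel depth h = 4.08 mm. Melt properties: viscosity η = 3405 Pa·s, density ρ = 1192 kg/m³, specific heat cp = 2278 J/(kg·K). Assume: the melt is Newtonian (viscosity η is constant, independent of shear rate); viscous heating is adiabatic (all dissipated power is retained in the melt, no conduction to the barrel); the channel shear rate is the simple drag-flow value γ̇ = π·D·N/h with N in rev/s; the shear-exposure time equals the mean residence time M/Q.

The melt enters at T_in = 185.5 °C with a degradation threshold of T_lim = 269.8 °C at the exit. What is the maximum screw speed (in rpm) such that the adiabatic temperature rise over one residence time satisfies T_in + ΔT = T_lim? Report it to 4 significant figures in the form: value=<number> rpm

value=15.40 rpm

Throughput in SI: Q_s = 146.9 kg/h ÷ 3600 s/h = 0.0408056 kg/s
t_res = M / Q_s = 5.01 / 0.0408056 = 122.777 s
D = 118.4 mm = 0.1184 m;  h = 4.08 mm = 0.00408 m
ΔT_a = T_lim − T_in = 269.8 °C − 185.5 °C = 84.3 K
Invert ΔT = ηγ̇²t_res/(ρcp) for γ̇: γ̇_max² = ΔT_a ρ cp / (η t_res) = 84.3·1192·2278 / (3405·122.777) = 547.548 s⁻²
γ̇_max = sqrt(547.548) = 23.3997 s⁻¹
N_max = γ̇_max h / (πD) = 23.3997·0.00408/(π·0.1184) = 0.256667 rev/s → ×60 = 15.4 rpm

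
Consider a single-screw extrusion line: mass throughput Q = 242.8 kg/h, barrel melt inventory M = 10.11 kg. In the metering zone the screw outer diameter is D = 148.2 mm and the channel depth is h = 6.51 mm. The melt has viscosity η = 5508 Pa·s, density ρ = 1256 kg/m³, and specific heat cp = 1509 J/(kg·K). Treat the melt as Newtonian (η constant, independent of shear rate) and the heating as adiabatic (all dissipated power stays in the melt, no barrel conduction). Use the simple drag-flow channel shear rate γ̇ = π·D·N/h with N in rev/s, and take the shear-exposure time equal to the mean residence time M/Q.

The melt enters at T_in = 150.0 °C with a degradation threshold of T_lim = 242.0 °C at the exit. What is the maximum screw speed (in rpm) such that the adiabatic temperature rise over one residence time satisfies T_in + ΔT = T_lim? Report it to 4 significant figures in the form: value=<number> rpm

Throughput in SI: Q_s = 242.8 kg/h ÷ 3600 s/h = 0.0674444 kg/s
t_res = M / Q_s = 10.11 / 0.0674444 = 149.901 s
D = 148.2 mm = 0.1482 m;  h = 6.51 mm = 0.00651 m
ΔT_a = T_lim − T_in = 242.0 °C − 150.0 °C = 92 K
γ̇_max² = ΔT_a·ρ·cp/(η·t_res) = 92·1256·1509/(5508·149.901) = 211.187 s⁻²
γ̇_max = sqrt(211.187) = 14.5323 s⁻¹
Solve γ̇ = πDN/h for N: N_max = γ̇_max·h/(π·D) = 14.5323 × 0.00651 / (π × 0.1482) = 0.203197 rev/s = 12.1918 rpm

value=12.19 rpm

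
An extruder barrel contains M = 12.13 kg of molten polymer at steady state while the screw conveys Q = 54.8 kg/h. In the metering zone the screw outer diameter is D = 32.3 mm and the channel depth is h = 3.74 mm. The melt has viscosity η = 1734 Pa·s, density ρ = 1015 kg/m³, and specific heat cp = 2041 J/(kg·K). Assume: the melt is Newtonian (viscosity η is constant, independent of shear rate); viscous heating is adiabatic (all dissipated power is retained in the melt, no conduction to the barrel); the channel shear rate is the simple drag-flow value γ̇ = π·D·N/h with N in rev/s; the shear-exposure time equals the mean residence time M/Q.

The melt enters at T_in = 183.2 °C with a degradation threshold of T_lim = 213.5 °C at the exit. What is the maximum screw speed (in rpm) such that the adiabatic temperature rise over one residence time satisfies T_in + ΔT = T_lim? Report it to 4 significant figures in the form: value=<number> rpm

value=14.90 rpm

Q_s = Q / 3600 = 54.8 / 3600 = 0.0152222 kg/s
t_res = M / Q_s = 12.13 ÷ 0.0152222 = 796.861 s
Convert to metres: D = 0.0323 m, h = 0.00374 m
Allowable rise: ΔT_a = T_lim − T_in = 213.5 − 183.2 = 30.3 K
γ̇_max² = ΔT_a·ρ·cp/(η·t_res) = 30.3·1015·2041/(1734·796.861) = 45.4276 s⁻²
γ̇_max = sqrt(45.4276) = 6.74 s⁻¹
N_max = γ̇_max h / (πD) = 6.74·0.00374/(π·0.0323) = 0.248416 rev/s → ×60 = 14.9049 rpm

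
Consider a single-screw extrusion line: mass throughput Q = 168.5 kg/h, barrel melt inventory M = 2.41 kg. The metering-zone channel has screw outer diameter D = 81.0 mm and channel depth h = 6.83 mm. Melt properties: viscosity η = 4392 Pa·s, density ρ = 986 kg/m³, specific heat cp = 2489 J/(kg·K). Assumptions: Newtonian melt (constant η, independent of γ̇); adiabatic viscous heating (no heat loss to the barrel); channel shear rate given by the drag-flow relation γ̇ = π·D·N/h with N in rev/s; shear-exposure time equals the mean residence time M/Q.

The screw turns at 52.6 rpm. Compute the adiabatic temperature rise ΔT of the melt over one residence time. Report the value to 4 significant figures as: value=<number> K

Throughput in SI: Q_s = 168.5 kg/h ÷ 3600 s/h = 0.0468056 kg/s
t_res = M / Q_s = 2.41 / 0.0468056 = 51.4896 s
Convert to SI: D = 0.081 m, h = 0.00683 m, N = 52.6/60 = 0.876667 rev/s
γ̇ = π·D·N / h = π · 0.081 · 0.876667 / 0.00683 = 32.6624 s⁻¹
ΔT = η·γ̇²·t_res / (ρ·cp) = 4392 · (32.6624)² · 51.4896 / (986 · 2489) = 98.3054 K

value=98.31 K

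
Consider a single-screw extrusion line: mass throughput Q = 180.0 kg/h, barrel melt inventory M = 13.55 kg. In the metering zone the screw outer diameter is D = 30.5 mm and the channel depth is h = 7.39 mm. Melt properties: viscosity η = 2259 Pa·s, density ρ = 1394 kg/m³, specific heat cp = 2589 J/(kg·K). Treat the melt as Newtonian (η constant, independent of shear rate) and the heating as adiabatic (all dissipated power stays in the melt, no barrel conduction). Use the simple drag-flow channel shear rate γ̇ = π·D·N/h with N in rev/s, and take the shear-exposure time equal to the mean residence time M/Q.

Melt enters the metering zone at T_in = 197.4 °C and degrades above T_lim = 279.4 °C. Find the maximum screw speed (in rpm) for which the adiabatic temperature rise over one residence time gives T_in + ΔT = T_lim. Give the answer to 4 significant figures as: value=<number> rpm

value=101.7 rpm

Throughput in SI: Q_s = 180.0 kg/h ÷ 3600 s/h = 0.05 kg/s
t_res = M / Q_s = 13.55 ÷ 0.05 = 271 s
Geometry in SI: D = 30.5 mm → 0.0305 m, h = 7.39 mm → 0.00739 m
Allowable rise: ΔT_a = T_lim − T_in = 279.4 − 197.4 = 82 K
γ̇_max² = ΔT_a·ρ·cp/(η·t_res) = 82·1394·2589/(2259·271) = 483.418 s⁻²
γ̇_max = sqrt(483.418) = 21.9868 s⁻¹
Solve γ̇ = πDN/h for N: N_max = γ̇_max·h/(π·D) = 21.9868 × 0.00739 / (π × 0.0305) = 1.69573 rev/s = 101.744 rpm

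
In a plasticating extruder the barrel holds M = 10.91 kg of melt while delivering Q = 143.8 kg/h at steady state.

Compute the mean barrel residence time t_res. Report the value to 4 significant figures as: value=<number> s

value=273.1 s

Throughput in SI: Q_s = 143.8 kg/h ÷ 3600 s/h = 0.0399444 kg/s
t_res = M / Q_s = 10.91 / 0.0399444 = 273.129 s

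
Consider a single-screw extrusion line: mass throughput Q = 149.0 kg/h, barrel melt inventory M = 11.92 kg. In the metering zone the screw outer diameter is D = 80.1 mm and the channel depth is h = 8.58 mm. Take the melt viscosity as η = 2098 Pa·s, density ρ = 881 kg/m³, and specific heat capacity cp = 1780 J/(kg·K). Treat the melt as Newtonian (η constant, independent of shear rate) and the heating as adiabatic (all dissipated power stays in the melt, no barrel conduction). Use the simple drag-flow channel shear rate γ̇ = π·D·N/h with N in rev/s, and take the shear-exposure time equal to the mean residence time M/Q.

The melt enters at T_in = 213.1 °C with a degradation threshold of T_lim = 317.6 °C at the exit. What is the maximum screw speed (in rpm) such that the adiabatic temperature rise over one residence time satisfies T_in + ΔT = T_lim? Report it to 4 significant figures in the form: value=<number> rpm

Q_s = Q / 3600 = 149.0 / 3600 = 0.0413889 kg/s
t_res = M / Q_s = 11.92 ÷ 0.0413889 = 288 s
Geometry in SI: D = 80.1 mm → 0.0801 m, h = 8.58 mm → 0.00858 m
Allowable rise: ΔT_a = T_lim − T_in = 317.6 − 213.1 = 104.5 K
Invert ΔT = ηγ̇²t_res/(ρcp) for γ̇: γ̇_max² = ΔT_a ρ cp / (η t_res) = 104.5·881·1780 / (2098·288) = 271.215 s⁻²
γ̇_max = √271.215 = 16.4686 s⁻¹
N_max = γ̇_max h / (πD) = 16.4686·0.00858/(π·0.0801) = 0.561516 rev/s → ×60 = 33.691 rpm

value=33.69 rpm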